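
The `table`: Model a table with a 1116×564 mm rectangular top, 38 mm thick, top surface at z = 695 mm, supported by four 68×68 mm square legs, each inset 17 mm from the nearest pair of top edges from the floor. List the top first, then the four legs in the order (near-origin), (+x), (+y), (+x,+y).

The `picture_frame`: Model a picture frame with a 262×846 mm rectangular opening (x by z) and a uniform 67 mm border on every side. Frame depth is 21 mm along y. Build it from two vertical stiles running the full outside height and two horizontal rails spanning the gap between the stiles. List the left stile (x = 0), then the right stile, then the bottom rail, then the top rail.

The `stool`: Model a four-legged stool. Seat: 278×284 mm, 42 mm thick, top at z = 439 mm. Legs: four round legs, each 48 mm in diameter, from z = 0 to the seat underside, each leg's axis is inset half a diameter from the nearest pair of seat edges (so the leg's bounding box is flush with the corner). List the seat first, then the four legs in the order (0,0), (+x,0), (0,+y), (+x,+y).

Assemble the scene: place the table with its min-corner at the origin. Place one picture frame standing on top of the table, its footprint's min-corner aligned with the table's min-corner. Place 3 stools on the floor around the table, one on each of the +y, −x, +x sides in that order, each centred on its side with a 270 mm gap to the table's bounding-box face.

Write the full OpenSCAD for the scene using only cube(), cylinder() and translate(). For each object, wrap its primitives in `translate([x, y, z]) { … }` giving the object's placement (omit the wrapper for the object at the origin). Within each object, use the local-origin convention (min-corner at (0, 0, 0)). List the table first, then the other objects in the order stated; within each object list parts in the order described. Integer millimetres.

translate([0, 0, 657]) cube([1116, 564, 38]);
translate([17, 17, 0]) cube([68, 68, 657]);
translate([1031, 17, 0]) cube([68, 68, 657]);
translate([17, 479, 0]) cube([68, 68, 657]);
translate([1031, 479, 0]) cube([68, 68, 657]);
translate([0, 0, 695]) {
  cube([67, 21, 980]);
  translate([329, 0, 0]) cube([67, 21, 980]);
  translate([67, 0, 0]) cube([262, 21, 67]);
  translate([67, 0, 913]) cube([262, 21, 67]);
}
translate([419, 834, 0]) {
  translate([0, 0, 397]) cube([278, 284, 42]);
  translate([24, 24, 0]) cylinder(h = 397, r = 24);
  translate([254, 24, 0]) cylinder(h = 397, r = 24);
  translate([24, 260, 0]) cylinder(h = 397, r = 24);
  translate([254, 260, 0]) cylinder(h = 397, r = 24);
}
translate([-548, 140, 0]) {
  translate([0, 0, 397]) cube([278, 284, 42]);
  translate([24, 24, 0]) cylinder(h = 397, r = 24);
  translate([254, 24, 0]) cylinder(h = 397, r = 24);
  translate([24, 260, 0]) cylinder(h = 397, r = 24);
  translate([254, 260, 0]) cylinder(h = 397, r = 24);
}
translate([1386, 140, 0]) {
  translate([0, 0, 397]) cube([278, 284, 42]);
  translate([24, 24, 0]) cylinder(h = 397, r = 24);
  translate([254, 24, 0]) cylinder(h = 397, r = 24);
  translate([24, 260, 0]) cylinder(h = 397, r = 24);
  translate([254, 260, 0]) cylinder(h = 397, r = 24);
}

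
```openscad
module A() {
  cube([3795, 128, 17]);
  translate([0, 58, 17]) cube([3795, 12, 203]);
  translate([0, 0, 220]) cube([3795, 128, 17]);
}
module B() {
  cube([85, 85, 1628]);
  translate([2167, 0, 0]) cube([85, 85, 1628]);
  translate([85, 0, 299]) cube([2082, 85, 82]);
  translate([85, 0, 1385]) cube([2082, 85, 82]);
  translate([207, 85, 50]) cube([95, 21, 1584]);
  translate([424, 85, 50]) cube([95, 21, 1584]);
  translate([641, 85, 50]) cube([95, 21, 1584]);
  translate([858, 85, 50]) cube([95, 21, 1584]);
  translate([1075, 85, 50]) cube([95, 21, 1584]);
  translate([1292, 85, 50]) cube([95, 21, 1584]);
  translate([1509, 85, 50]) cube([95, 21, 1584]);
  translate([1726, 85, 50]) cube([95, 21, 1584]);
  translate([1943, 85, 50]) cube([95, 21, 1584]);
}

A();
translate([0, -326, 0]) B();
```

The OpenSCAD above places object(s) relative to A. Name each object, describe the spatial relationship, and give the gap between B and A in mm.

The fence section's nearest face is 220 mm from the I-beam's −y face.

A is an I-beam. B is a fence section. The fence section is on the floor beside the I-beam on its −y side. The gap between the fence section and the I-beam is 220 mm.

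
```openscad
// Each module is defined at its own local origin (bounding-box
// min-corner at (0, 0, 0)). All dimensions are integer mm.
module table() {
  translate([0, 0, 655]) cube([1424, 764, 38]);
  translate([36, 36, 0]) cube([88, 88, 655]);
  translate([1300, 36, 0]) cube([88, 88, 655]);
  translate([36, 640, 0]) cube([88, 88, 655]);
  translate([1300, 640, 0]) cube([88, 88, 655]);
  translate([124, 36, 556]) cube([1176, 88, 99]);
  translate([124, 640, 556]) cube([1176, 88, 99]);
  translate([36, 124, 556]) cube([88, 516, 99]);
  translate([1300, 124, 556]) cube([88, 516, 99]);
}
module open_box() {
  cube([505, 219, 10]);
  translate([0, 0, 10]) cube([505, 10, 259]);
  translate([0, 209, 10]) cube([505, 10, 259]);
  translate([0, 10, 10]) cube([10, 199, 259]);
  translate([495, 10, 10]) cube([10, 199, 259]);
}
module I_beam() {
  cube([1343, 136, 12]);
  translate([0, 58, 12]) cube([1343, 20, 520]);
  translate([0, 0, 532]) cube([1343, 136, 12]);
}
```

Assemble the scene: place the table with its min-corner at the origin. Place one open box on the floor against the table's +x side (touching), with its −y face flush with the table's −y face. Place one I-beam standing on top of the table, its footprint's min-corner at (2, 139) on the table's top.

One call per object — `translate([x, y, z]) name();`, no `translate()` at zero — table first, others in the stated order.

table();
translate([1424, 0, 0]) open_box();
translate([2, 139, 693]) I_beam();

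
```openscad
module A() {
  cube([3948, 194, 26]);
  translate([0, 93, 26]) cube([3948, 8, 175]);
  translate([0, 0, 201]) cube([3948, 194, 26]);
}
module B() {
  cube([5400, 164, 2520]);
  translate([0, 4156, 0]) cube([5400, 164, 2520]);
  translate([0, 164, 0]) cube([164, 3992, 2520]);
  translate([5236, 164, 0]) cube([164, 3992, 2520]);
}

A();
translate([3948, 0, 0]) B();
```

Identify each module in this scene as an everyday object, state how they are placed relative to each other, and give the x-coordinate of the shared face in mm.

A is an I-beam. B is a house frame. The house frame is against the I-beam's +x side, with their −y faces flush. The x-coordinate of the shared face is 3948 mm.

The I-beam's +x face and the house frame's −x face are both at x = 3948 mm.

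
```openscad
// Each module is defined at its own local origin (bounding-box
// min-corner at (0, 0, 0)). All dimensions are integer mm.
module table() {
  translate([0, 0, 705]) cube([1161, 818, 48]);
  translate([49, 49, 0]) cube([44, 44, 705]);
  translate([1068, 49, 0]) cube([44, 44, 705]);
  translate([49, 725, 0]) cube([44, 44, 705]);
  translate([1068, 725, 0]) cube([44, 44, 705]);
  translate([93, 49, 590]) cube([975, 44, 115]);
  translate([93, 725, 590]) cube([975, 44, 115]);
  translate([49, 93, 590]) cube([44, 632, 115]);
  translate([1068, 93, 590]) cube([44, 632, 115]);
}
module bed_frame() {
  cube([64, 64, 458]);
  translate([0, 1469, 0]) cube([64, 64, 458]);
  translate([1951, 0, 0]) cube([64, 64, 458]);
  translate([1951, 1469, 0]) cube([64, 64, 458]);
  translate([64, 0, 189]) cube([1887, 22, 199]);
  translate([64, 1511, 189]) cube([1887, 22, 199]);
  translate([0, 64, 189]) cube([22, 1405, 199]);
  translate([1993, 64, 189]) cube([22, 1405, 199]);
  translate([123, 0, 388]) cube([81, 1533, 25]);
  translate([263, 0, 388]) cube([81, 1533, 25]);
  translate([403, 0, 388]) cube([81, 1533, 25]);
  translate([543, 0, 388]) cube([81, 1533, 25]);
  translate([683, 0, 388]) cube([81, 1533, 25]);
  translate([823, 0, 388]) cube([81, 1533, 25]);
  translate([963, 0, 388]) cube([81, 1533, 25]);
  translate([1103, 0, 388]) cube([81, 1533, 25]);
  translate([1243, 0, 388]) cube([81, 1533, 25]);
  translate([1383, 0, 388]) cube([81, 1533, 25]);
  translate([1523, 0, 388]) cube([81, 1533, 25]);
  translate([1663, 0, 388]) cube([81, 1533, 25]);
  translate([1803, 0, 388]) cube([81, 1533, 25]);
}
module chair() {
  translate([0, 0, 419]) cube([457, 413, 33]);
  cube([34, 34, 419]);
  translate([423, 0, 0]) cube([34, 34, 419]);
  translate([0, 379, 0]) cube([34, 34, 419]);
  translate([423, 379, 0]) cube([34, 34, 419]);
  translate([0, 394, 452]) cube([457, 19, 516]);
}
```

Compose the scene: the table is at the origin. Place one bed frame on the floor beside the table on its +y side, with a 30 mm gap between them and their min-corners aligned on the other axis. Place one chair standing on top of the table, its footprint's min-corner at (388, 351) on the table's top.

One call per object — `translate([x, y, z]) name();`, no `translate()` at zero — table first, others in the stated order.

table();
translate([0, 848, 0]) bed_frame();
translate([388, 351, 753]) chair();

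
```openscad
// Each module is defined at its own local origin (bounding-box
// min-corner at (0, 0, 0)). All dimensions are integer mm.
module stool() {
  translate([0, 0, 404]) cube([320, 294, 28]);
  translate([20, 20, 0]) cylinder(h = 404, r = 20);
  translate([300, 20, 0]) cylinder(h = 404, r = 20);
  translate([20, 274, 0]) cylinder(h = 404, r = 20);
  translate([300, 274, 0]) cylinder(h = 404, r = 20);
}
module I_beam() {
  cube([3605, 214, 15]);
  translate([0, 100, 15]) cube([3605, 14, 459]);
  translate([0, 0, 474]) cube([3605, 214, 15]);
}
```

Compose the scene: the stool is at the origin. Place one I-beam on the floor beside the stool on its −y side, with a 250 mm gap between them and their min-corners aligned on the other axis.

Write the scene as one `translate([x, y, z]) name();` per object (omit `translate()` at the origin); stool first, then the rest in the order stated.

stool();
translate([0, -464, 0]) I_beam();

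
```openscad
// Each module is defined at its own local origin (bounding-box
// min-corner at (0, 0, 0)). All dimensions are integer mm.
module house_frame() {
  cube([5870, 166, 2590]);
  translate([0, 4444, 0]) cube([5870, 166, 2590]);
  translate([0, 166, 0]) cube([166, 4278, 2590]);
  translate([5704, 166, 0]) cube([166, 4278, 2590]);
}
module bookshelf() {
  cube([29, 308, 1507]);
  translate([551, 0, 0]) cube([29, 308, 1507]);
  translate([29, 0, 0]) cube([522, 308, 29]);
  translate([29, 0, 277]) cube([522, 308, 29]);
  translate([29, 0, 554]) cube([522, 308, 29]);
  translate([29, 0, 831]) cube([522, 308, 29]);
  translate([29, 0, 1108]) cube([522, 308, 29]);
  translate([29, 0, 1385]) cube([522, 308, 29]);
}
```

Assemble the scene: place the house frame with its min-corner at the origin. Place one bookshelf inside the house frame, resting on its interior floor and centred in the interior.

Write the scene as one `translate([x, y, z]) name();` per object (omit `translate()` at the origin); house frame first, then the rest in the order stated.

house_frame();
translate([2645, 2151, 0]) bookshelf();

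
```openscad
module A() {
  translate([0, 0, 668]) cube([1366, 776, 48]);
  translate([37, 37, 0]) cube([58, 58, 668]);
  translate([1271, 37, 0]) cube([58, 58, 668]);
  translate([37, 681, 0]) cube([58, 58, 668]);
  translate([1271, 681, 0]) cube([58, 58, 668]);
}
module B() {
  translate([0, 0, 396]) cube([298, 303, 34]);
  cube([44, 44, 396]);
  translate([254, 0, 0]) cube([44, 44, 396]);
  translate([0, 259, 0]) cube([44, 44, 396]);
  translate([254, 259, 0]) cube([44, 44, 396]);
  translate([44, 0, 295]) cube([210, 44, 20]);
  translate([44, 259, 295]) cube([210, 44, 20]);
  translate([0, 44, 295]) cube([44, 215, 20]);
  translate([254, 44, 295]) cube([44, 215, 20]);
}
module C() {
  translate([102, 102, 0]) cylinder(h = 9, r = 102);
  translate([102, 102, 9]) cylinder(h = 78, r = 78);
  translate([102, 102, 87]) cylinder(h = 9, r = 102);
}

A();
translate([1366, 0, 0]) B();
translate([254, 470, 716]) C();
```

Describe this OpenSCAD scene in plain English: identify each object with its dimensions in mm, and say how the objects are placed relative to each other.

A is a table: top 1366 mm (x) × 776 mm (y), 48 mm thick, upper face at z = 716 mm, on four 58×58 mm square legs, each inset 37 mm from the nearest pair of top edges, running from z = 0 to the bottom of the top.

B is a four-legged stool. The seat is a 298×303×34 mm slab whose top surface is at z = 430 mm; four square legs, each 44×44 mm in cross-section, run from the floor (z = 0) to the underside of the seat, each flush with a corner of the seat. Four stretchers, 44 mm wide and 20 mm tall, connect adjacent legs with their undersides at z = 295 mm, each running between the inner faces of the legs it joins and aligned with the legs' outer faces on the other axis.

C is a spool: two coaxial disc flanges of radius 102 mm and thickness 9 mm, joined by a core cylinder of radius 78 mm and height 78 mm. The lower flange rests on z = 0 and the three cylinders share a vertical axis.

The stool is against the table's +x side, with their −y faces flush. The spool is on top of the table.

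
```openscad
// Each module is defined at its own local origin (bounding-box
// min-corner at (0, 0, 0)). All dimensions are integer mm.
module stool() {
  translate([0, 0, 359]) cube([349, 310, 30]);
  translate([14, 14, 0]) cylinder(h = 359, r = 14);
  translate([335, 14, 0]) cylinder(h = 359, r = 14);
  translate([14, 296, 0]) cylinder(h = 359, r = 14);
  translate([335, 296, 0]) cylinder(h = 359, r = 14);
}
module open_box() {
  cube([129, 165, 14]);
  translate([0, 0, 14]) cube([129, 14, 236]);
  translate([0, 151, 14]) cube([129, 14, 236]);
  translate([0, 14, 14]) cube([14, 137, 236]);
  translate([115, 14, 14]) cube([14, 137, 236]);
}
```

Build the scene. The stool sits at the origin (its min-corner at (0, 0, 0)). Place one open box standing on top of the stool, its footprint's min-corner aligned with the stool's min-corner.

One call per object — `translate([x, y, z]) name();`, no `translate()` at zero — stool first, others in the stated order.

stool();
translate([0, 0, 389]) open_box();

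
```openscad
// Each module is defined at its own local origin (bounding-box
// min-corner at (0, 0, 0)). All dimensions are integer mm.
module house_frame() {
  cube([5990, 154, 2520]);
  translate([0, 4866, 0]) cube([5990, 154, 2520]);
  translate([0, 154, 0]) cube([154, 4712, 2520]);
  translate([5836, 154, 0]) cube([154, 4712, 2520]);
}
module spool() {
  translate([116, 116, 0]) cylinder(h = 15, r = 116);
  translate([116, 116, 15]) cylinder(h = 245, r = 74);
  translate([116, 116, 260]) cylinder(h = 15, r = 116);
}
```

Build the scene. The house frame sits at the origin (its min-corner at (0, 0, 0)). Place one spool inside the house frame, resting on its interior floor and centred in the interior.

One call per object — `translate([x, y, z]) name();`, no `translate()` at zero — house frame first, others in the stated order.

house_frame();
translate([2879, 2394, 0]) spool();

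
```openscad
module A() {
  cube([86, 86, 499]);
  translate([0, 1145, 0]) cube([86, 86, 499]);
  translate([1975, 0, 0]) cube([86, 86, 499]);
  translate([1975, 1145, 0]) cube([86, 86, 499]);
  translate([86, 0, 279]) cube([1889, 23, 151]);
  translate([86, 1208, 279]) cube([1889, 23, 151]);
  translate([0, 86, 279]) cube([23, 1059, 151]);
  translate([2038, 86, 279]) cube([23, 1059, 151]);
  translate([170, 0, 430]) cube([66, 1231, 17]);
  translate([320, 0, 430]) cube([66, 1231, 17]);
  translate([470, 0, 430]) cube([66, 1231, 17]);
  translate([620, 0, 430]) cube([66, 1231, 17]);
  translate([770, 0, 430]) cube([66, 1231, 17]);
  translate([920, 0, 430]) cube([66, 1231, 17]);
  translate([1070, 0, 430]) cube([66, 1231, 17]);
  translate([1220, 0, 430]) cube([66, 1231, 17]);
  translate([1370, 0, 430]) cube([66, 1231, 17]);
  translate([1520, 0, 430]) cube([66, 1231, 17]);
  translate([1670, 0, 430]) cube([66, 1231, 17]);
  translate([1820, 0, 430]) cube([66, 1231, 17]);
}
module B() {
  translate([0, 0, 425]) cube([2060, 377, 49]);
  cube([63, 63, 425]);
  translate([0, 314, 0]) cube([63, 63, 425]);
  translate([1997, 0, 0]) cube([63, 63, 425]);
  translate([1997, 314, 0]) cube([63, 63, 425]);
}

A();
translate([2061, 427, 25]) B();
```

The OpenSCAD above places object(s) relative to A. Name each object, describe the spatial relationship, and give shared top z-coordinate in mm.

A is a bed frame. B is a bench. The bench is beside the bed frame with their tops flush at z = 499. The shared top z-coordinate is 499 mm.

Both tops at z = 499 mm.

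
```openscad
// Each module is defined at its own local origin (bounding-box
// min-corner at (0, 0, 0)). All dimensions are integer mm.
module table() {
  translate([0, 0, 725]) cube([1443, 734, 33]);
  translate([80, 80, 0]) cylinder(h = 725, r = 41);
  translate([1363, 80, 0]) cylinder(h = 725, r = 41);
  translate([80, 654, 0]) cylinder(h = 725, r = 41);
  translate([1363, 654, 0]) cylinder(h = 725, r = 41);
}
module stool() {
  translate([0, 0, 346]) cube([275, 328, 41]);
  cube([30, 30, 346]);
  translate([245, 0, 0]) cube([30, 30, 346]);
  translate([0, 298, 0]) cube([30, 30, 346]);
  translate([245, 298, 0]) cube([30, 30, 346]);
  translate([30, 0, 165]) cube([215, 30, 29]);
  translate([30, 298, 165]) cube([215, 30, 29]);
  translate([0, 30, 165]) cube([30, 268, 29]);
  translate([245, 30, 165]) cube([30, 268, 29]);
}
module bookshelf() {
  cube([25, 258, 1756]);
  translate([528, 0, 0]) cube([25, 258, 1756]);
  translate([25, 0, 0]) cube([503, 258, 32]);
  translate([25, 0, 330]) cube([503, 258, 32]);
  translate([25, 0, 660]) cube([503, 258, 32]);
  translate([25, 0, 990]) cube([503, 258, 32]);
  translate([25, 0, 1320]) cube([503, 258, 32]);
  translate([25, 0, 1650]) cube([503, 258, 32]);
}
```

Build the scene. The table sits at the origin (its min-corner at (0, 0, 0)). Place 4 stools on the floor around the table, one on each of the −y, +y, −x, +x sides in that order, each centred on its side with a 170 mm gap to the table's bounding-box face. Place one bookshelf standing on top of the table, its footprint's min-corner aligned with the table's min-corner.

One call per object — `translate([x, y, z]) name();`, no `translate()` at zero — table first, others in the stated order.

table();
translate([584, -498, 0]) stool();
translate([584, 904, 0]) stool();
translate([-445, 203, 0]) stool();
translate([1613, 203, 0]) stool();
translate([0, 0, 758]) bookshelf();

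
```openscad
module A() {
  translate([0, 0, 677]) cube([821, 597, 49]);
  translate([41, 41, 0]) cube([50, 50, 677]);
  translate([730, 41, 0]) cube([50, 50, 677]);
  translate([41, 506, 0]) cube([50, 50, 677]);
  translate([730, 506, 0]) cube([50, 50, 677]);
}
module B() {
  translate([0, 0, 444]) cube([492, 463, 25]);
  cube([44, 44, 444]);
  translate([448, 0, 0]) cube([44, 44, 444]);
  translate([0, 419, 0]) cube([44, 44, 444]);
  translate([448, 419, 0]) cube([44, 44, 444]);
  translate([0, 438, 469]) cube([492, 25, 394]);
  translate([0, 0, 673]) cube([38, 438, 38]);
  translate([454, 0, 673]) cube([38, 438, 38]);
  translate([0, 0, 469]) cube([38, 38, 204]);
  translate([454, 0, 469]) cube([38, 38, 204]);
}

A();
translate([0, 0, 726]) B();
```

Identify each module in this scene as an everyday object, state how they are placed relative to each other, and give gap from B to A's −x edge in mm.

A is a table. B is a chair. The chair is on top of the table. The gap from the chair to the table's −x edge is 0 mm.

The chair's min-x is at 0; the table's min-x is 0; gap = 0 mm.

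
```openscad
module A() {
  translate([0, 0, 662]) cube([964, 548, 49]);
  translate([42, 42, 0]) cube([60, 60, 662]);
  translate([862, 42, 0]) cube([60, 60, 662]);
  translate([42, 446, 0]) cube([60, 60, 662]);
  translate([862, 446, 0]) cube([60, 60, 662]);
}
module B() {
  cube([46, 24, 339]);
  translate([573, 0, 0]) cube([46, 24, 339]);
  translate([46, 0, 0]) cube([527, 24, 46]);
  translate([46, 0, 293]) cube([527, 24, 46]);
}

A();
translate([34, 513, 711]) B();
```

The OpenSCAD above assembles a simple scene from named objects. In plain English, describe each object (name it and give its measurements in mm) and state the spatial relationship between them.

A is a table with a 964×548 mm rectangular top, 49 mm thick, top surface at z = 711 mm, supported by four 60×60 mm square legs, each inset 42 mm from the nearest pair of top edges, running from the floor.

B is a picture frame with a 527×247 mm rectangular opening (x by z) and a uniform 46 mm border on every side. Frame depth is 24 mm along y. It is built from two vertical stiles running the full outside height and two horizontal rails spanning the gap between the stiles.

The picture frame is on top of the table.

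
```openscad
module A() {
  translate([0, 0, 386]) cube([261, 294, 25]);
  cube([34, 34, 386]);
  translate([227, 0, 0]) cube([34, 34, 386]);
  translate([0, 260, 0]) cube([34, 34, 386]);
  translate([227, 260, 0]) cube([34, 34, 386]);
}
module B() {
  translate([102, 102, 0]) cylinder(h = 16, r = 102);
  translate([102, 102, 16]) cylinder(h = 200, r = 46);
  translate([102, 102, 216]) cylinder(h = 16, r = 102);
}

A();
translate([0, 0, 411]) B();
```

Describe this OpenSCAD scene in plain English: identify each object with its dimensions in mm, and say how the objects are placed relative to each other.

A is a four-legged stool. The seat is 261×294 mm, 25 mm thick, top at z = 411 mm. It stands on four square legs, each 34×34 mm in cross-section, from z = 0 to the seat underside, each flush with a corner of the seat.

B is a spool: two coaxial disc flanges of radius 102 mm and thickness 16 mm, joined by a core cylinder of radius 46 mm and height 200 mm. The lower flange rests on z = 0 and the three cylinders share a vertical axis.

The spool is on top of the stool.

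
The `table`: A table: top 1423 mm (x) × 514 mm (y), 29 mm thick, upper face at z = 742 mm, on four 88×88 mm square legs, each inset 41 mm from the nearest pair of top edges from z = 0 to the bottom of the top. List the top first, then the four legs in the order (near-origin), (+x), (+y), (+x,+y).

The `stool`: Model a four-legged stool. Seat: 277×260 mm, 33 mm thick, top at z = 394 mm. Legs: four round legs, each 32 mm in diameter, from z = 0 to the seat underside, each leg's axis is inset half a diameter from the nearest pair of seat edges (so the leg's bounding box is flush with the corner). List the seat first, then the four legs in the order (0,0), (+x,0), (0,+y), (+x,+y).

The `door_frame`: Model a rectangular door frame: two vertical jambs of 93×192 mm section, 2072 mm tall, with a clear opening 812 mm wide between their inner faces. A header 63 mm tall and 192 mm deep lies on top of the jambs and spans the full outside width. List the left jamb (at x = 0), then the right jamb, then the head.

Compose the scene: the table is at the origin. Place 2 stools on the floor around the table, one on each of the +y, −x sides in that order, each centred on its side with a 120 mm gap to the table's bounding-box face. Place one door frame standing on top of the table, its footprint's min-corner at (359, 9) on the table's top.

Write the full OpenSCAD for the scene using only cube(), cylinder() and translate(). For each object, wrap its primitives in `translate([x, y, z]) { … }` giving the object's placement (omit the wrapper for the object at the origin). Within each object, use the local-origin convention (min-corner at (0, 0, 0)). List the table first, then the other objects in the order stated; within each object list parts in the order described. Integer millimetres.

translate([0, 0, 713]) cube([1423, 514, 29]);
translate([41, 41, 0]) cube([88, 88, 713]);
translate([1294, 41, 0]) cube([88, 88, 713]);
translate([41, 385, 0]) cube([88, 88, 713]);
translate([1294, 385, 0]) cube([88, 88, 713]);
translate([573, 634, 0]) {
  translate([0, 0, 361]) cube([277, 260, 33]);
  translate([16, 16, 0]) cylinder(h = 361, r = 16);
  translate([261, 16, 0]) cylinder(h = 361, r = 16);
  translate([16, 244, 0]) cylinder(h = 361, r = 16);
  translate([261, 244, 0]) cylinder(h = 361, r = 16);
}
translate([-397, 127, 0]) {
  translate([0, 0, 361]) cube([277, 260, 33]);
  translate([16, 16, 0]) cylinder(h = 361, r = 16);
  translate([261, 16, 0]) cylinder(h = 361, r = 16);
  translate([16, 244, 0]) cylinder(h = 361, r = 16);
  translate([261, 244, 0]) cylinder(h = 361, r = 16);
}
translate([359, 9, 742]) {
  cube([93, 192, 2072]);
  translate([905, 0, 0]) cube([93, 192, 2072]);
  translate([0, 0, 2072]) cube([998, 192, 63]);
}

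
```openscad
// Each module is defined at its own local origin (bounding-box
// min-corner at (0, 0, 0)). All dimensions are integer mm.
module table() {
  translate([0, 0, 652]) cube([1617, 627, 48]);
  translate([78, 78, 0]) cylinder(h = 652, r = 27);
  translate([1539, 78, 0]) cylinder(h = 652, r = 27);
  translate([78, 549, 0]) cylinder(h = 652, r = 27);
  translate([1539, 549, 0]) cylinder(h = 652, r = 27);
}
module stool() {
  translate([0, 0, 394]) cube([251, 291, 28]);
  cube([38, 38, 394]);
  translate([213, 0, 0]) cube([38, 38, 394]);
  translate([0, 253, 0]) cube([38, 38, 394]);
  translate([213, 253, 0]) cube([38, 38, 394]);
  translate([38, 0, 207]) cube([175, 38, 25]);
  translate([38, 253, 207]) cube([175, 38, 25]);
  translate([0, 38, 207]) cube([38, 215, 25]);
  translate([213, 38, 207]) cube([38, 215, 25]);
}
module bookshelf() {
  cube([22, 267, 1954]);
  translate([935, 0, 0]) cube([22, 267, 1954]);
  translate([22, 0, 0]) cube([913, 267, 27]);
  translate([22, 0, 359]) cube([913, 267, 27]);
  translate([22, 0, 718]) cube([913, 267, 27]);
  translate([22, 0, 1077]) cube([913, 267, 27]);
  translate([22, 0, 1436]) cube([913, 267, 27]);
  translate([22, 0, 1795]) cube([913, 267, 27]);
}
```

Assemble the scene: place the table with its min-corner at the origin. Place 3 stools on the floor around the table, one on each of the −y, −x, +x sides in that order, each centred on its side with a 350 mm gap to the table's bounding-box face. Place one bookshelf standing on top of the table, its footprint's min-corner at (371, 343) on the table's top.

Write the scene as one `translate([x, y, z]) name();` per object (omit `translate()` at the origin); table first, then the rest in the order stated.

table();
translate([683, -641, 0]) stool();
translate([-601, 168, 0]) stool();
translate([1967, 168, 0]) stool();
translate([371, 343, 700]) bookshelf();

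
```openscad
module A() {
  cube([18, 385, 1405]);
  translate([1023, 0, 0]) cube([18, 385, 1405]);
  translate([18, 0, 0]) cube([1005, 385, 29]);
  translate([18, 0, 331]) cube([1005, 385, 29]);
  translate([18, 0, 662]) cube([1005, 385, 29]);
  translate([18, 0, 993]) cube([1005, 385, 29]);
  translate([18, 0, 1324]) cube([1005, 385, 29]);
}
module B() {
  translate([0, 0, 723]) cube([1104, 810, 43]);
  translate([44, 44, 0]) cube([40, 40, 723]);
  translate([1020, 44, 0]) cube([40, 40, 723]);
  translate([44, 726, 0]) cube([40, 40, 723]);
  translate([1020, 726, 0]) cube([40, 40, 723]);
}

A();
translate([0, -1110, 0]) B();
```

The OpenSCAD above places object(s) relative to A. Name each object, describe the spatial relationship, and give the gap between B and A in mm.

The table's nearest face is 300 mm from the bookshelf's −y face.

A is a bookshelf. B is a table. The table is on the floor beside the bookshelf on its −y side. The gap between the table and the bookshelf is 300 mm.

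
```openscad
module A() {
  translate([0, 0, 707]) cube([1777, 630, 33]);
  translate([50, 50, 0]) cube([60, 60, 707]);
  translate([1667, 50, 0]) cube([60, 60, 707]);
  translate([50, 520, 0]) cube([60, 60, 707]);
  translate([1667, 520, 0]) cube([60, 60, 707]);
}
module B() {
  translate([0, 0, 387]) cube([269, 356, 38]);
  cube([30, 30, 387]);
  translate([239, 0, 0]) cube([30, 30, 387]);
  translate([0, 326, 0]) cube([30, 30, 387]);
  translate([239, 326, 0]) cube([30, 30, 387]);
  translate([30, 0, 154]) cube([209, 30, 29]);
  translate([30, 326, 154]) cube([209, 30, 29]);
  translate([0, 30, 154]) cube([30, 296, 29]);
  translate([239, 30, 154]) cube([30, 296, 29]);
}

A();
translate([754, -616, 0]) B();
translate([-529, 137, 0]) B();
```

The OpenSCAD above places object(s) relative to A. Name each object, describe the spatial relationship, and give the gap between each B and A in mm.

A is a table. B is a stool. Two stools sit around the table at the −y, −x sides. The gap between each stool and the table is 260 mm.

Each stool's nearest face is 260 mm from the table's bounding box.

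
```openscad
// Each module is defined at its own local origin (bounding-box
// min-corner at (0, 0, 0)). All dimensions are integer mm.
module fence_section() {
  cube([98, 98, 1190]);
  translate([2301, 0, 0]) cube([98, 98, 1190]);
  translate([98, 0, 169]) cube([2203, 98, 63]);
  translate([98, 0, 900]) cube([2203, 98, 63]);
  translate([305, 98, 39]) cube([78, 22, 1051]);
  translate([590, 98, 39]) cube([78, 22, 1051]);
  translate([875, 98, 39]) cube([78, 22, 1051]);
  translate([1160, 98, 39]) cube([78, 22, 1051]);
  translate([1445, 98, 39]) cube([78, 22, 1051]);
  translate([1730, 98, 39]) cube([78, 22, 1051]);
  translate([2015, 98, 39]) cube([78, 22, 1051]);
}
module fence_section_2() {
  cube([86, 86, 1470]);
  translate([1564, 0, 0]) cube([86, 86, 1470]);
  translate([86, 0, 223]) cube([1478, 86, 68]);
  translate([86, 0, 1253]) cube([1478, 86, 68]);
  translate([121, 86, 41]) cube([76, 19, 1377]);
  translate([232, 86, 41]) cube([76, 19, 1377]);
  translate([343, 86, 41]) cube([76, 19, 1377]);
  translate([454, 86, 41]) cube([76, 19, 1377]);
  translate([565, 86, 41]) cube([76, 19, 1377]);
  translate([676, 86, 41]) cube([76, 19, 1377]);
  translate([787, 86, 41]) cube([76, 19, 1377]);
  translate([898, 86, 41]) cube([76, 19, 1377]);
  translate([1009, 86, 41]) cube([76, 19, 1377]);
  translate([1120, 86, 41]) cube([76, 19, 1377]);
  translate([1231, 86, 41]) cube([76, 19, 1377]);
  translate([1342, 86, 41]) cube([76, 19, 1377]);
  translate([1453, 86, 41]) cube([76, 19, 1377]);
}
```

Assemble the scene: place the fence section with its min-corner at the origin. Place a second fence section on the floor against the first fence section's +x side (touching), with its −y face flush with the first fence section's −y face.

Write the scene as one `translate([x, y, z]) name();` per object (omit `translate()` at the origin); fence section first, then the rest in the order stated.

fence_section();
translate([2399, 0, 0]) fence_section_2();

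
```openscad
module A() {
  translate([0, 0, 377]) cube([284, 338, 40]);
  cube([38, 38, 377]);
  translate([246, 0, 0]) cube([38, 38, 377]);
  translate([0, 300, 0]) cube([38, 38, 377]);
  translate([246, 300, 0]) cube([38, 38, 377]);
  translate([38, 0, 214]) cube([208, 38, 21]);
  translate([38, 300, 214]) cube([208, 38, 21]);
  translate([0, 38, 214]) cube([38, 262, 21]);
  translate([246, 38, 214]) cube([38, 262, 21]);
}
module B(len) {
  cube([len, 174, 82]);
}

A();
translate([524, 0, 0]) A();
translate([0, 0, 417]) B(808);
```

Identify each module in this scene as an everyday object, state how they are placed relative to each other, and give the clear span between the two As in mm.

A is a stool. B is a beam. A beam spans the tops of two stools. The clear span between the two stools is 240 mm.

Second stool starts at x = 524; first ends at x = 284; clear span = 524 − 284 = 240 mm.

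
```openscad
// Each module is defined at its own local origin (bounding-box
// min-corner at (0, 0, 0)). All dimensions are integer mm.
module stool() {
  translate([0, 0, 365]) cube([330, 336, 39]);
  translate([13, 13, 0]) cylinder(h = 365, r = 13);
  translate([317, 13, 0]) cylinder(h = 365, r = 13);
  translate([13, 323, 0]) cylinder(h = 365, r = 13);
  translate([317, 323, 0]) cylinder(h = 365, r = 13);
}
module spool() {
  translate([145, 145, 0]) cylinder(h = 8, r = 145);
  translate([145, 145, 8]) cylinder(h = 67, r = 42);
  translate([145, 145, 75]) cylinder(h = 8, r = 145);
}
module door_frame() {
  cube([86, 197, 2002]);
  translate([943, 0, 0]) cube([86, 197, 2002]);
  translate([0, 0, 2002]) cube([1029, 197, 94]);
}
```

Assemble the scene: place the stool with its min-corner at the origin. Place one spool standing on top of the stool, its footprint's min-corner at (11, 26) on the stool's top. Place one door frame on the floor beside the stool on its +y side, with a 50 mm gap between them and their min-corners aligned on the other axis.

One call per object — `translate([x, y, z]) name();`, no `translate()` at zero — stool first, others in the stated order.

stool();
translate([11, 26, 404]) spool();
translate([0, 386, 0]) door_frame();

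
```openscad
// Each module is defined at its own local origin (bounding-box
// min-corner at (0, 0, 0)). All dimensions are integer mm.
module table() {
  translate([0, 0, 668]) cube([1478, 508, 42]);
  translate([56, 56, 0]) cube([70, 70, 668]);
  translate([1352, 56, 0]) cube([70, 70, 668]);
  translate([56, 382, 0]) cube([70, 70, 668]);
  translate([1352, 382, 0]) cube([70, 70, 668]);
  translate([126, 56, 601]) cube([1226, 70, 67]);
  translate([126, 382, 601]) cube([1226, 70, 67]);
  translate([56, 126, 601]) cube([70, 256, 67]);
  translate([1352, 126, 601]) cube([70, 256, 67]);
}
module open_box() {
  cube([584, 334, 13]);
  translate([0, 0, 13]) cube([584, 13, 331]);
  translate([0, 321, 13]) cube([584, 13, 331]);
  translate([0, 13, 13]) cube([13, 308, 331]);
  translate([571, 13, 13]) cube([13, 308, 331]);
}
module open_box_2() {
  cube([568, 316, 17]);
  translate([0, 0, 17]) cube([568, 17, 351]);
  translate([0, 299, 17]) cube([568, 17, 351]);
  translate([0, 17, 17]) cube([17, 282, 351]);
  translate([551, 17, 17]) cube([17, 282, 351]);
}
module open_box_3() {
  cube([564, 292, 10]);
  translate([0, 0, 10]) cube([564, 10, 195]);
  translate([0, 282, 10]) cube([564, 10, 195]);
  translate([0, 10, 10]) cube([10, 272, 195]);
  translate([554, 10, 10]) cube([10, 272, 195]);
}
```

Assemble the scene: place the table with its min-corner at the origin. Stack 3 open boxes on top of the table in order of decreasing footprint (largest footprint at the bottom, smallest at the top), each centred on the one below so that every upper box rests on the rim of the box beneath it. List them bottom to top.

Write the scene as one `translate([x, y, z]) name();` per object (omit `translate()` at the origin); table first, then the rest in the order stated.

table();
translate([447, 87, 710]) open_box();
translate([455, 96, 1054]) open_box_2();
translate([457, 108, 1422]) open_box_3();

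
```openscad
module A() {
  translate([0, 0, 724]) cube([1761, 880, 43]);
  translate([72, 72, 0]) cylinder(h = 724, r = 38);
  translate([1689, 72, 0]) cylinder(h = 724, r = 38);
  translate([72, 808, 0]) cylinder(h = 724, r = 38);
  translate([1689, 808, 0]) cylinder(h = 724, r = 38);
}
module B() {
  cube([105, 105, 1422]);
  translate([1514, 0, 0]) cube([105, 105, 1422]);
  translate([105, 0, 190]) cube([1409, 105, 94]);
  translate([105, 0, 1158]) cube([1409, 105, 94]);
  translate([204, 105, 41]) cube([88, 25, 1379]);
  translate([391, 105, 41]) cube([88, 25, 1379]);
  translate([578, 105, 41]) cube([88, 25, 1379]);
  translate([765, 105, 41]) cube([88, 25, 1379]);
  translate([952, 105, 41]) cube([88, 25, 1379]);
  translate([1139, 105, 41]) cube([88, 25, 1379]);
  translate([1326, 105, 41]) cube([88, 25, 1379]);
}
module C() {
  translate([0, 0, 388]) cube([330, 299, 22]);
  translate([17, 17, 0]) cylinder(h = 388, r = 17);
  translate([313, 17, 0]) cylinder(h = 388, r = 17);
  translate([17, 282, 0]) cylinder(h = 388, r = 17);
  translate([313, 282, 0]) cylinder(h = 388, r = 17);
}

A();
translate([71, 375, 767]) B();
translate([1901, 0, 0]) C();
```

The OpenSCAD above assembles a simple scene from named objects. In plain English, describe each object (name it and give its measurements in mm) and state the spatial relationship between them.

A is a table: top 1761 mm (x) × 880 mm (y), 43 mm thick, upper face at z = 767 mm, on four round legs of 76 mm diameter, each leg's bounding box inset 34 mm from the nearest pair of top edges, running from z = 0 to the bottom of the top.

B is a fence section. Two 105×105 mm posts, 1422 mm tall, stand on the floor with a clear span of 1409 mm between their inner faces. Two horizontal rails of 105×94 mm section span the gap between the posts with their undersides at z = 190 mm and z = 1158 mm, flush with the posts' −y face. 7 pickets, each 88 mm wide, 25 mm thick and 1379 mm tall, are fixed to the +y face of the rails with their bottoms at z = 41 mm, evenly spaced across the span with equal gaps (rounded down to the nearest mm) at the −x end and between each pair — any rounding remainder accumulates at the +x end.

C is a four-legged stool. The seat is 330×299 mm, 22 mm thick, top at z = 410 mm. It stands on four round legs, each 34 mm in diameter, from z = 0 to the seat underside, each leg's axis is inset half a diameter from the nearest pair of seat edges (so the leg's bounding box is flush with the corner).

The fence section is on top of the table, centred. The stool is on the floor beside the table on its +x side.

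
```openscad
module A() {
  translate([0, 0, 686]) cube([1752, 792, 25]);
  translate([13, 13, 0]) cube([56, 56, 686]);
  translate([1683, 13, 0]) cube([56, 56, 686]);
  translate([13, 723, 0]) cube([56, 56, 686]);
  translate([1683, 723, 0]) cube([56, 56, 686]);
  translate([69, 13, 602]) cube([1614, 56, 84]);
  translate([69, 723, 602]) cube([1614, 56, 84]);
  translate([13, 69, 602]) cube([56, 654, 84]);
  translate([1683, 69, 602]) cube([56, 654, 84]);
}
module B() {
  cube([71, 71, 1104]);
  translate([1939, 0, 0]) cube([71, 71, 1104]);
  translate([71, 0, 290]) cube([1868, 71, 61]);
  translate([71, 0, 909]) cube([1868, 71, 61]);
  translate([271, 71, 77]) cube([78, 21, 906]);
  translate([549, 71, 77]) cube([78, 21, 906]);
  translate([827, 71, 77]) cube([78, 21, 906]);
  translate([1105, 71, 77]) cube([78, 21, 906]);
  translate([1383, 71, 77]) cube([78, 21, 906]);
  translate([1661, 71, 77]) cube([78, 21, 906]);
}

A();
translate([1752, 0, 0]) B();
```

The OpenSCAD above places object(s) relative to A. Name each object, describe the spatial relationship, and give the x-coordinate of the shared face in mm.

The table's +x face and the fence section's −x face are both at x = 1752 mm.

A is a table. B is a fence section. The fence section is against the table's +x side, with their −y faces flush. The x-coordinate of the shared face is 1752 mm.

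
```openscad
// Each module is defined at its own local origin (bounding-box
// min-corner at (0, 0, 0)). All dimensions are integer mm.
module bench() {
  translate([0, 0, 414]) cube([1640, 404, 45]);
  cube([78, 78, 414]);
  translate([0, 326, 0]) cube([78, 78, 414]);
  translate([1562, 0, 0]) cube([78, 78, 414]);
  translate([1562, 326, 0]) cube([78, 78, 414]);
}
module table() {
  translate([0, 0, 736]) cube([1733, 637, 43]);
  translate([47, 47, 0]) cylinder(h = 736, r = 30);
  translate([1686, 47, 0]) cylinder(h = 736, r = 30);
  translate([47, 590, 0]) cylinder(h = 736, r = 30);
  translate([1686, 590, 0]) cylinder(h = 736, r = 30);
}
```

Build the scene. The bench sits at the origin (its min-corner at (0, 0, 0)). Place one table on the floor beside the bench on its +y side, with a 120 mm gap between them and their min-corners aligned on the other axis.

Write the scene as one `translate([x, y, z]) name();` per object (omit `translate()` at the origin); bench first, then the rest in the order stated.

bench();
translate([0, 524, 0]) table();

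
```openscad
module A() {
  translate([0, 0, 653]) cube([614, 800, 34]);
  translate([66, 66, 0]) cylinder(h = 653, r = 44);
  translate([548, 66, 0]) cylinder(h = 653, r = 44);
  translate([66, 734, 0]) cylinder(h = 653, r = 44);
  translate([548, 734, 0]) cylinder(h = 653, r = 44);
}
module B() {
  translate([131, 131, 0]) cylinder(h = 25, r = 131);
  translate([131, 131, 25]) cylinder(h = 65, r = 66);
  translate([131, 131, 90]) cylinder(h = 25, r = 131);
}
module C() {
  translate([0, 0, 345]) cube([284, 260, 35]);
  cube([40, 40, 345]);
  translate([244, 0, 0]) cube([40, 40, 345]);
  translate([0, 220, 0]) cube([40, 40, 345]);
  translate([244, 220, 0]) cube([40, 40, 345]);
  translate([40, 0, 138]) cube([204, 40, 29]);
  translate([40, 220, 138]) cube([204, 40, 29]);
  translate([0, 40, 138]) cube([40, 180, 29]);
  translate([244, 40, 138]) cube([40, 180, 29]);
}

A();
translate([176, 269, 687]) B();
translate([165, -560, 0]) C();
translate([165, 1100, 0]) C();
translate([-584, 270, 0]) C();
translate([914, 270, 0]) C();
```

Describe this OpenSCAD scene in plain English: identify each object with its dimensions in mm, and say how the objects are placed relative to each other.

A is a table: top 614 mm (x) × 800 mm (y), 34 mm thick, upper face at z = 687 mm, on four round legs of 88 mm diameter, each leg's bounding box inset 22 mm from the nearest pair of top edges, running from z = 0 to the bottom of the top.

B is a spool: two coaxial disc flanges of radius 131 mm and thickness 25 mm, joined by a core cylinder of radius 66 mm and height 65 mm. The lower flange rests on z = 0 and the three cylinders share a vertical axis.

C is a four-legged stool. The seat is 284×260 mm, 35 mm thick, top at z = 380 mm. It stands on four square legs, each 40×40 mm in cross-section, from z = 0 to the seat underside, each flush with a corner of the seat. Four stretchers, 40 mm wide and 29 mm tall, connect adjacent legs with their undersides at z = 138 mm, each running between the inner faces of the legs it joins and aligned with the legs' outer faces on the other axis.

The spool is on top of the table, centred. Four stools sit around the table at the −y, +y, −x, +x sides.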